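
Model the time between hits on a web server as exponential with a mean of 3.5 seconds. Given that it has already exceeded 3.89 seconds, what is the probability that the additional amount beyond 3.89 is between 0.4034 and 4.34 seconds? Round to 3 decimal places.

0.602

The rate is λ = 1/3.5 = 0.285714 per second.
Memoryless: the residual past 3.89 is again Exp(λ).
P(0.4034 < residual < 4.34) = e^(−λ·0.4034) − e^(−λ·4.34) = 0.89114 − 0.28938 ≈ 0.602.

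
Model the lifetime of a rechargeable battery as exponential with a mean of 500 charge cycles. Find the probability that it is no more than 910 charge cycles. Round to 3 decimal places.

0.838

The rate is λ = 1/500 = 0.002 per charge cycle.
P(X ≤ 910) = 1 − e^(−λ·910) = 1 − e^(−1.82) ≈ 0.838.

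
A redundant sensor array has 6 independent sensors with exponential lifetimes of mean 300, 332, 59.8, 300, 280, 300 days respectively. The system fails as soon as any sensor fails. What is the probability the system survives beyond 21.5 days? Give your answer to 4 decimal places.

0.4887

The first failure time is exponential with rate Σλ_i = 1/300 + 1/332 + 1/59.8 + 1/300 + 1/280 + 1/300 = 0.0333059 per day.
P(min > 21.5) = e^(−0.0333059·21.5) = e^(−0.71608) ≈ 0.4887.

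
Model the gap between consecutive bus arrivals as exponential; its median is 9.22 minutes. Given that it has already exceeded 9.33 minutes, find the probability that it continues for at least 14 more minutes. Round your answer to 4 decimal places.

For an exponential, median = ln(2)/λ, so λ = ln 2 / 9.22 = 0.0751787 per minute.
By the memoryless property, P(X > 9.33+14 | X > 9.33) = P(X > 14).
P(X > 14) = e^(−1.0525) ≈ 0.3491.

0.3491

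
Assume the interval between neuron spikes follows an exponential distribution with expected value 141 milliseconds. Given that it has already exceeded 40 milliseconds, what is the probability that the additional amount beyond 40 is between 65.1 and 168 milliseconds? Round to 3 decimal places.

0.326

The rate is λ = 1/141 = 0.0070922 per millisecond.
Memoryless: the residual past 40 is again Exp(λ).
P(65.1 < residual < 168) = e^(−λ·65.1) − e^(−λ·168) = 0.63021 − 0.30377 ≈ 0.326.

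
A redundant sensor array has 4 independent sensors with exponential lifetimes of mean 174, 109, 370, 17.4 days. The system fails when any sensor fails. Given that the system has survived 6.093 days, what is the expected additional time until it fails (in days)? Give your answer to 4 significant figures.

13.32

First-failure rate Σλ = 1/174 + 1/109 + 1/370 + 1/17.4 = 0.0750954.
By memorylessness the expected residual is 1/Σλ = 13.3164 days, regardless of the 6.093 already elapsed.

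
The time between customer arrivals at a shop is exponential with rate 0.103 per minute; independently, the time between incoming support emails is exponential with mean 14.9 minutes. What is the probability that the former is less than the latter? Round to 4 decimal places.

λ_1 = 0.103, λ_2 = 1/14.9 = 0.0671141.
For independent exponentials, P(the former < the latter) = λ_1/(λ_1+λ_2) = 0.103/0.170114 ≈ 0.6055.

0.6055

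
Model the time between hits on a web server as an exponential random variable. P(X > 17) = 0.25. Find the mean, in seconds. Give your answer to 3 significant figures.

e^(−λ·17) = 0.25 ⇒ λ = −ln(0.25)/17 = 0.0815467.
Mean = 1/λ = 12.2629 seconds.

12.3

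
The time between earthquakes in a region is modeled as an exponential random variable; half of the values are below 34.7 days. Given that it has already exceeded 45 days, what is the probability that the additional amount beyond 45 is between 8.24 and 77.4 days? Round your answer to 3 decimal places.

For an exponential, median = ln(2)/λ, so λ = ln 2 / 34.7 = 0.0199754 per day.
Memoryless: the residual past 45 is again Exp(λ).
P(8.24 < residual < 77.4) = e^(−λ·8.24) − e^(−λ·77.4) = 0.84824 − 0.21308 ≈ 0.635.

0.635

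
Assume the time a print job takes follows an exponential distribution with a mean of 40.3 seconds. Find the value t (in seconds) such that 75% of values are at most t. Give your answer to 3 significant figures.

55.9

The rate is λ = 1/40.3 = 0.0248139 per second.
Set 1 − e^(−λt) = 0.75, so t = −ln(0.25)/λ = 1.3863/0.0248139 ≈ 55.8677 seconds.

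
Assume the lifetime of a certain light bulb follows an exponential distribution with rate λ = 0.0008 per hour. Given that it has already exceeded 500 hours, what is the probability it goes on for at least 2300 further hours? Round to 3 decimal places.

0.159

By the memoryless property, P(X > 500+2300 | X > 500) = P(X > 2300).
P(X > 2300) = e^(−1.84) ≈ 0.159.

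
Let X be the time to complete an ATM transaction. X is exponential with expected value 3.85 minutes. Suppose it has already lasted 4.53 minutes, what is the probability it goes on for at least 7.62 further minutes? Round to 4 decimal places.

0.1382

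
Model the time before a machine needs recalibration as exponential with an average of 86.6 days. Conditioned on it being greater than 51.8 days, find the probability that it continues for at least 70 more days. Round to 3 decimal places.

The rate is λ = 1/86.6 = 0.0115473 per day.
By the memoryless property, P(X > 51.8+70 | X > 51.8) = P(X > 70).
P(X > 70) = e^(−0.80831) ≈ 0.446.

0.446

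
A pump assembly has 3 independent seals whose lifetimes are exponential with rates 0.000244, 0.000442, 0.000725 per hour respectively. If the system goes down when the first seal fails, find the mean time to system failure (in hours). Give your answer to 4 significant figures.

708.7

The time to first failure is exponential with rate Σλ = 0.000244 + 0.000442 + 0.000725 = 0.001411.
E[min] = 1/Σλ = 1/0.001411 = 708.717 hours.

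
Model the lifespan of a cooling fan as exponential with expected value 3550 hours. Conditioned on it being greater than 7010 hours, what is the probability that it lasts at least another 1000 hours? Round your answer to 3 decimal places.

The rate is λ = 1/3550 = 0.00028169 per hour.
By the memoryless property, P(X > 7010+1000 | X > 7010) = P(X > 1000).
P(X > 1000) = e^(−0.28169) ≈ 0.755.

0.755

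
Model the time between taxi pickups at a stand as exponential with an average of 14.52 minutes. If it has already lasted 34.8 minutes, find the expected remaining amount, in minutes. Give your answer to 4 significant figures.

14.52

The rate is λ = 1/14.52 = 0.0688705 per minute.
By memorylessness, the remaining amount past any threshold is again Exp(λ) with mean 1/λ = 14.52 minutes.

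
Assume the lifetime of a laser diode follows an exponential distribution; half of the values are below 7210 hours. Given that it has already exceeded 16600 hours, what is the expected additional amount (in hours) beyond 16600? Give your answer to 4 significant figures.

For an exponential, median = ln(2)/λ, so λ = ln 2 / 7210 = 0.0000961369 per hour.
By memorylessness, the remaining amount past any threshold is again Exp(λ) with mean 1/λ = 10401.8 hours.

10400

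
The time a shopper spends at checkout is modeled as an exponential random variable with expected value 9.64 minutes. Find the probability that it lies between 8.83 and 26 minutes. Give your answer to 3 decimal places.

The rate is λ = 1/9.64 = 0.103734 per minute.
P(8.83 < X < 26) = e^(−λ·8.83) − e^(−λ·26) = 0.40013 − 0.06740 ≈ 0.333.

0.333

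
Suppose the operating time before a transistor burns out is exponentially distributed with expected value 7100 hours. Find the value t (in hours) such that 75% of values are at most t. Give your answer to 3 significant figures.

The rate is λ = 1/7100 = 0.000140845 per hour.
Set 1 − e^(−λt) = 0.75, so t = −ln(0.25)/λ = 1.3863/0.000140845 ≈ 9842.69 hours.

9840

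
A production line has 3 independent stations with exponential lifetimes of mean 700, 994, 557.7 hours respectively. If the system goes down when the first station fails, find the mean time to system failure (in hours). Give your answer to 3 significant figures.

The first failure time is exponential with rate Σλ_i = 1/700 + 1/994 + 1/557.7 = 0.00422769 per hour.
E[min] = 1/Σλ = 1/0.00422769 = 236.536 hours.

237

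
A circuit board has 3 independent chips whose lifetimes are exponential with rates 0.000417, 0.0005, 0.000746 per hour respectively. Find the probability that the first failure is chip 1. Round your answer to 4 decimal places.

0.2508

The time to first failure is exponential with rate Σλ = 0.000417 + 0.0005 + 0.000746 = 0.001663.
P(chip 1 first) = λ_1/Σλ = 0.000417/0.001663 ≈ 0.2508.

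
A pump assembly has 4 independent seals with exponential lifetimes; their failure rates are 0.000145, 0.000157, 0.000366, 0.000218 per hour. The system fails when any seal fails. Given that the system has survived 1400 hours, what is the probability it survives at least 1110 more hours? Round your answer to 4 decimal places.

0.3740

Time to first failure ~ Exp(Σλ) with Σλ = 0.000886.
By memorylessness, P(T > 1400+1110 | T > 1400) = P(T > 1110) = e^(−0.000886·1110) ≈ 0.3740.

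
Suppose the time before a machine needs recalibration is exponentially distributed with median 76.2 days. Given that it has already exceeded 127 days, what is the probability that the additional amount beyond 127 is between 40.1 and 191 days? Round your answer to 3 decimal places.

For an exponential, median = ln(2)/λ, so λ = ln 2 / 76.2 = 0.00909642 per day.
Memoryless: the residual past 127 is again Exp(λ).
P(40.1 < residual < 191) = e^(−λ·40.1) − e^(−λ·191) = 0.69436 − 0.17597 ≈ 0.518.

0.518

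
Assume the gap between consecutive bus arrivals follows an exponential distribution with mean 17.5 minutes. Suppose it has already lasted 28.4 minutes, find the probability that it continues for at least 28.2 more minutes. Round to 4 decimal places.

The rate is λ = 1/17.5 = 0.0571429 per minute.
By the memoryless property, P(X > 28.4+28.2 | X > 28.4) = P(X > 28.2).
P(X > 28.2) = e^(−1.6114) ≈ 0.1996.

0.1996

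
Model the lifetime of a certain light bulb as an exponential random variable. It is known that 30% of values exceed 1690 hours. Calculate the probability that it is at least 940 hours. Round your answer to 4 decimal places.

e^(−λ·1690) = 0.30 ⇒ λ = −ln(0.30)/1690 = 0.00071241.
P(X > 940) = e^(−0.00071241·940) = e^(−0.66967) ≈ 0.5119.

0.5119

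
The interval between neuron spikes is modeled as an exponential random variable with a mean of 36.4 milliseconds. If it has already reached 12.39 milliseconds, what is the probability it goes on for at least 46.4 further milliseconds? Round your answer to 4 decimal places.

The rate is λ = 1/36.4 = 0.0274725 per millisecond.
P(X > s+t | X > s) = e^(−λ(s+t))/e^(−λs) = e^(−λt), independent of s = 12.39.
P(X > 46.4) = e^(−1.2747) ≈ 0.2795.

0.2795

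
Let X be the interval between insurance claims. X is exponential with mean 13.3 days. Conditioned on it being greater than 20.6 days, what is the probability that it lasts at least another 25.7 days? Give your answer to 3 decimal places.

The rate is λ = 1/13.3 = 0.075188 per day.
The exponential is memoryless, so the remaining time is again Exp(λ): the condition X > 20.6 is irrelevant.
P(X > 25.7) = e^(−1.9323) ≈ 0.145.

0.145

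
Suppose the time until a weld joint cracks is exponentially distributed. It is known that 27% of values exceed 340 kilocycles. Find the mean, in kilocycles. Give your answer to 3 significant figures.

260

e^(−λ·340) = 0.27 ⇒ λ = −ln(0.27)/340 = 0.00385098.
Mean = 1/λ = 259.674 kilocycles.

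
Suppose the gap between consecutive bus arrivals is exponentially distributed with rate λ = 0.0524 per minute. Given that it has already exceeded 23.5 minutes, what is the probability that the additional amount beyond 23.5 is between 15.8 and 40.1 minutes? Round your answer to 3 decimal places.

Memoryless: the residual past 23.5 is again Exp(λ).
P(15.8 < residual < 40.1) = e^(−λ·15.8) − e^(−λ·40.1) = 0.43696 − 0.12230 ≈ 0.315.

0.315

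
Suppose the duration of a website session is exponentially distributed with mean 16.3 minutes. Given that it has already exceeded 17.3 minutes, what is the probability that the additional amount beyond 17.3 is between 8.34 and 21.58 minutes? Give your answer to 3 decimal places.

The rate is λ = 1/16.3 = 0.0613497 per minute.
Memoryless: the residual past 17.3 is again Exp(λ).
P(8.34 < residual < 21.58) = e^(−λ·8.34) − e^(−λ·21.58) = 0.59950 − 0.26609 ≈ 0.333.

0.333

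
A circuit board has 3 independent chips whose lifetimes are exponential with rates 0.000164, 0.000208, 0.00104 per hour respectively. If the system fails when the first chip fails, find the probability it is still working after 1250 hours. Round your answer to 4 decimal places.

The time to first failure is exponential with rate Σλ = 0.000164 + 0.000208 + 0.00104 = 0.001412.
P(min > 1250) = e^(−0.001412·1250) = e^(−1.765) ≈ 0.1712.

0.1712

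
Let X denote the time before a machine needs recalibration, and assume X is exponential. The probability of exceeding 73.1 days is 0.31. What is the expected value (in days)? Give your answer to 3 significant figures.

62.4

e^(−λ·73.1) = 0.31 ⇒ λ = −ln(0.31)/73.1 = 0.0160217.
Mean = 1/λ = 62.4155 days.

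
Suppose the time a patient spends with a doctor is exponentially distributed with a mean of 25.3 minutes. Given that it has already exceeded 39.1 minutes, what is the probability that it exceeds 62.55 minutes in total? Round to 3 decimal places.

0.396

The rate is λ = 1/25.3 = 0.0395257 per minute.
By the memoryless property, P(X > 39.1+23.45 | X > 39.1) = P(X > 23.45).
P(X > 23.45) = e^(−0.92688) ≈ 0.396.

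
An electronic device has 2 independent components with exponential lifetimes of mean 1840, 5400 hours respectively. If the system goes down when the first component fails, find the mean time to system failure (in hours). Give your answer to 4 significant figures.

1372

The first failure time is exponential with rate Σλ_i = 1/1840 + 1/5400 = 0.000728663 per hour.
E[min] = 1/Σλ = 1/0.000728663 = 1372.38 hours.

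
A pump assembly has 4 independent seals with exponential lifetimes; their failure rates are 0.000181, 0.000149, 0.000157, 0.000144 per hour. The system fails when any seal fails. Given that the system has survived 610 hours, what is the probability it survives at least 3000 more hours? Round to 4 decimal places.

Time to first failure ~ Exp(Σλ) with Σλ = 0.000631.
By memorylessness, P(T > 610+3000 | T > 610) = P(T > 3000) = e^(−0.000631·3000) ≈ 0.1506.

0.1506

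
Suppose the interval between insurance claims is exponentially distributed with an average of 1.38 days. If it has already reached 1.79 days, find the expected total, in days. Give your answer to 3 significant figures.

The rate is λ = 1/1.38 = 0.724638 per day.
By memorylessness, E[X | X > 1.79] = 1.79 + 1/λ = 1.79 + 1.38 = 3.17 days.

3.17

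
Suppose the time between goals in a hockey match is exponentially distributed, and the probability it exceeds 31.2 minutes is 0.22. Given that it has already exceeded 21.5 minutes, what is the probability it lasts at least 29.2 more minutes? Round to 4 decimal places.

From e^(−λ·31.2) = 0.22, λ = −ln(0.22)/31.2 = 0.0485297.
Memoryless: P(X > 21.5+29.2 | X > 21.5) = P(X > 29.2) = e^(−0.0485297·29.2) ≈ 0.2424.

0.2424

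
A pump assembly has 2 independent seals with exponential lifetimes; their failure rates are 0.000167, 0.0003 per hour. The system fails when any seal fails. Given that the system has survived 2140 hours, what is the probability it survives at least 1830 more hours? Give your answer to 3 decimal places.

0.425

Time to first failure ~ Exp(Σλ) with Σλ = 0.000467.
By memorylessness, P(T > 2140+1830 | T > 2140) = P(T > 1830) = e^(−0.000467·1830) ≈ 0.425.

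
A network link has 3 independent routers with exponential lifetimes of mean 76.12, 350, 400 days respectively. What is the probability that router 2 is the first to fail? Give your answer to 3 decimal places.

Rates: λ_i = 1/mean_i → 0.0131372, 0.00285714, 0.0025; Σλ = 0.0184943.
P(router 2 first) = λ_2/Σλ = 0.00285714/0.0184943 ≈ 0.154.

0.154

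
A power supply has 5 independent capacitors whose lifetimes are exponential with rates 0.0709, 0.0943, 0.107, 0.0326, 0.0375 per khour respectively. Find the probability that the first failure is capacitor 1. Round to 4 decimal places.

0.2071

The time to first failure is exponential with rate Σλ = 0.0709 + 0.0943 + 0.107 + 0.0326 + 0.0375 = 0.3423.
P(capacitor 1 first) = λ_1/Σλ = 0.0709/0.3423 ≈ 0.2071.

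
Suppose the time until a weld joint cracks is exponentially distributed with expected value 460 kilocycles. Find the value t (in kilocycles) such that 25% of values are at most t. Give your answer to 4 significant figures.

132.3

The rate is λ = 1/460 = 0.00217391 per kilocycle.
Set 1 − e^(−λt) = 0.25, so t = −ln(0.75)/λ = 0.28768/0.00217391 ≈ 132.334 kilocycles.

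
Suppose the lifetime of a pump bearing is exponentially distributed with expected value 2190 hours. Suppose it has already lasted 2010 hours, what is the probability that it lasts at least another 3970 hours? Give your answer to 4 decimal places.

0.1632

The rate is λ = 1/2190 = 0.000456621 per hour.
P(X > s+t | X > s) = e^(−λ(s+t))/e^(−λs) = e^(−λt), independent of s = 2010.
P(X > 3970) = e^(−1.8128) ≈ 0.1632.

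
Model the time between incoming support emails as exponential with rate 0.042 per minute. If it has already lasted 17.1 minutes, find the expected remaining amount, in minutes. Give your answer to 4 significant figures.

By memorylessness, the remaining amount past any threshold is again Exp(λ) with mean 1/λ = 23.8095 minutes.

23.81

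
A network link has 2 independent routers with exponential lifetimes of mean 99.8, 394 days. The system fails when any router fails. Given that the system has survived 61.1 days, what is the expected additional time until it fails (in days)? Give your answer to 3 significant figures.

First-failure rate Σλ = 1/99.8 + 1/394 = 0.0125581.
By memorylessness the expected residual is 1/Σλ = 79.6298 days, regardless of the 61.1 already elapsed.

79.6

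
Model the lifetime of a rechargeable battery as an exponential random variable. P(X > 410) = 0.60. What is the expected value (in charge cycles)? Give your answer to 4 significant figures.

e^(−λ·410) = 0.60 ⇒ λ = −ln(0.60)/410 = 0.00124592.
Mean = 1/λ = 802.622 charge cycles.

802.6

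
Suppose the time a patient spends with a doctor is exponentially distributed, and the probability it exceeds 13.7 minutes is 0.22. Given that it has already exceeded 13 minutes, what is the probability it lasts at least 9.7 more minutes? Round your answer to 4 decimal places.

From e^(−λ·13.7) = 0.22, λ = −ln(0.22)/13.7 = 0.11052.
Memoryless: P(X > 13+9.7 | X > 13) = P(X > 9.7) = e^(−0.11052·9.7) ≈ 0.3423.

0.3423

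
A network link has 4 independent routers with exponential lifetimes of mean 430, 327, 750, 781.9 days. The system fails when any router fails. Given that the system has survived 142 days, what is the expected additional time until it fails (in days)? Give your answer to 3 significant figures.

125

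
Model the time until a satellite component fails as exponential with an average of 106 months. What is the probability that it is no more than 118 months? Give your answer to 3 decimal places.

The rate is λ = 1/106 = 0.00943396 per month.
P(X ≤ 118) = 1 − e^(−λ·118) = 1 − e^(−1.1132) ≈ 0.671.

0.671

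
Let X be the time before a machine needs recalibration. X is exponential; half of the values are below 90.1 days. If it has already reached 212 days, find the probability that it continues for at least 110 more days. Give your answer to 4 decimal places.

For an exponential, median = ln(2)/λ, so λ = ln 2 / 90.1 = 0.00769309 per day.
The exponential is memoryless, so the remaining time is again Exp(λ): the condition X > 212 is irrelevant.
P(X > 110) = e^(−0.84624) ≈ 0.4290.

0.4290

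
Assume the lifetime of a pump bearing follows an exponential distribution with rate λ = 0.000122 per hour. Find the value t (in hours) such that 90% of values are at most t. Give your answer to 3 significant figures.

18900

Set 1 − e^(−λt) = 0.9, so t = −ln(0.1)/λ = 2.3026/0.000122 ≈ 18873.6 hours.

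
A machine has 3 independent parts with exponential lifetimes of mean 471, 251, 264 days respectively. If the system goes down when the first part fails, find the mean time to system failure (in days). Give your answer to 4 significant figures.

101.1

The first failure time is exponential with rate Σλ_i = 1/471 + 1/251 + 1/264 = 0.00989508 per day.
E[min] = 1/Σλ = 1/0.00989508 = 101.06 days.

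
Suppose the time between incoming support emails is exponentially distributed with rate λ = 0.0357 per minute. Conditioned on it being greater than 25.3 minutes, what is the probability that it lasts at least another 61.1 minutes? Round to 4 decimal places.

0.1129

P(X > s+t | X > s) = e^(−λ(s+t))/e^(−λs) = e^(−λt), independent of s = 25.3.
P(X > 61.1) = e^(−2.1813) ≈ 0.1129.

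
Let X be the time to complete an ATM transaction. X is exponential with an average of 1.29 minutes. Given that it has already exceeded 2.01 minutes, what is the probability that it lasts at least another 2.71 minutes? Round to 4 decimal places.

The rate is λ = 1/1.29 = 0.775194 per minute.
By the memoryless property, P(X > 2.01+2.71 | X > 2.01) = P(X > 2.71).
P(X > 2.71) = e^(−2.1008) ≈ 0.1224.

0.1224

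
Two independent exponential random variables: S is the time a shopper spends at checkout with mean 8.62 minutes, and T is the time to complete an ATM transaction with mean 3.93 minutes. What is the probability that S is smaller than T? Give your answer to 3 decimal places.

0.313

λ_1 = 1/8.62 = 0.116009, λ_2 = 1/3.93 = 0.254453.
For independent exponentials, P(S < T) = λ_1/(λ_1+λ_2) = 0.116009/0.370462 ≈ 0.313.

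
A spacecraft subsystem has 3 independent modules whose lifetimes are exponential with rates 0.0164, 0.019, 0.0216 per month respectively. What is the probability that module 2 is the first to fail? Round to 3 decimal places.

The time to first failure is exponential with rate Σλ = 0.0164 + 0.019 + 0.0216 = 0.057.
P(module 2 first) = λ_2/Σλ = 0.019/0.057 ≈ 0.333.

0.333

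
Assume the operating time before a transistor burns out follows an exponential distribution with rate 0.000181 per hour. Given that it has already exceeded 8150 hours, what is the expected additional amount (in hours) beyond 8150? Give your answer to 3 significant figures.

By memorylessness, the remaining amount past any threshold is again Exp(λ) with mean 1/λ = 5524.86 hours.

5520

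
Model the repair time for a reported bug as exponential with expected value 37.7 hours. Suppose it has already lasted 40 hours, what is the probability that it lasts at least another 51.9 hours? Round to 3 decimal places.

0.252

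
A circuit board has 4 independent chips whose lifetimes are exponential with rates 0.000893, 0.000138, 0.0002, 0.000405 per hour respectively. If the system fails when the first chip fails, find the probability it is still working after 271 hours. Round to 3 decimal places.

The time to first failure is exponential with rate Σλ = 0.000893 + 0.000138 + 0.0002 + 0.000405 = 0.001636.
P(min > 271) = e^(−0.001636·271) = e^(−0.44336) ≈ 0.642.

0.642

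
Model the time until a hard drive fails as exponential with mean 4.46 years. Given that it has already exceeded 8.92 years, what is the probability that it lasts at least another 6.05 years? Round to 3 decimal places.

0.258

The rate is λ = 1/4.46 = 0.224215 per year.
By the memoryless property, P(X > 8.92+6.05 | X > 8.92) = P(X > 6.05).
P(X > 6.05) = e^(−1.3565) ≈ 0.258.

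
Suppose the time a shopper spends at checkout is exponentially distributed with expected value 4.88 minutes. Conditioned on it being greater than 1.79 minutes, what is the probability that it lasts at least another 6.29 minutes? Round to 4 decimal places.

The rate is λ = 1/4.88 = 0.204918 per minute.
P(X > s+t | X > s) = e^(−λ(s+t))/e^(−λs) = e^(−λt), independent of s = 1.79.
P(X > 6.29) = e^(−1.2889) ≈ 0.2756.

0.2756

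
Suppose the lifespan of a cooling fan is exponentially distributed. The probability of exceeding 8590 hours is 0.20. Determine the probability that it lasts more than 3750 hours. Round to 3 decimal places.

e^(−λ·8590) = 0.20 ⇒ λ = −ln(0.20)/8590 = 0.000187362.
P(X > 3750) = e^(−0.000187362·3750) = e^(−0.70261) ≈ 0.495.

0.495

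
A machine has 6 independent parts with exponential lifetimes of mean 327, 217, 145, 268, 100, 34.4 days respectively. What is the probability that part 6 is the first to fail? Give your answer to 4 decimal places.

0.5068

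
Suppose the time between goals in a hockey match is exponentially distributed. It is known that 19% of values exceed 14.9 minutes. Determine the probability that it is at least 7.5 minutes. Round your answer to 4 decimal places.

e^(−λ·14.9) = 0.19 ⇒ λ = −ln(0.19)/14.9 = 0.111458.
P(X > 7.5) = e^(−0.111458·7.5) = e^(−0.83594) ≈ 0.4335.

0.4335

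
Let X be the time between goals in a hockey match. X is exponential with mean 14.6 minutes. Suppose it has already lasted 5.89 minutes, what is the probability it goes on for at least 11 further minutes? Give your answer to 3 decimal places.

0.471

The rate is λ = 1/14.6 = 0.0684932 per minute.
The exponential is memoryless, so the remaining time is again Exp(λ): the condition X > 5.89 is irrelevant.
P(X > 11) = e^(−0.75342) ≈ 0.471.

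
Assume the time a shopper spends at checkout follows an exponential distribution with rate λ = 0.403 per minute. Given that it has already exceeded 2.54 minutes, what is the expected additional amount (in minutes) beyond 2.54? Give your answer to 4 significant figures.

By memorylessness, the remaining amount past any threshold is again Exp(λ) with mean 1/λ = 2.48139 minutes.

2.481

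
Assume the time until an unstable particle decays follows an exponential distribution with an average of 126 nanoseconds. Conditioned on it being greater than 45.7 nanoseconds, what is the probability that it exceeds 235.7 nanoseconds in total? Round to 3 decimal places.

The rate is λ = 1/126 = 0.00793651 per nanosecond.
The exponential is memoryless, so the remaining time is again Exp(λ): the condition X > 45.7 is irrelevant.
P(X > 190) = e^(−1.5079) ≈ 0.221.

0.221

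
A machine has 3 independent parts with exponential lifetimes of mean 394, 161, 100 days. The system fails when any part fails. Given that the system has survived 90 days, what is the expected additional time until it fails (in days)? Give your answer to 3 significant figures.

First-failure rate Σλ = 1/394 + 1/161 + 1/100 = 0.0187493.
By memorylessness the expected residual is 1/Σλ = 53.3355 days, regardless of the 90 already elapsed.

53.3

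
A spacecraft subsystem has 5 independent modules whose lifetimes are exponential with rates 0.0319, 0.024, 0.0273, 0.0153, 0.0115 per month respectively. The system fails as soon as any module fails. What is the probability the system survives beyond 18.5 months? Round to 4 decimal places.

0.1307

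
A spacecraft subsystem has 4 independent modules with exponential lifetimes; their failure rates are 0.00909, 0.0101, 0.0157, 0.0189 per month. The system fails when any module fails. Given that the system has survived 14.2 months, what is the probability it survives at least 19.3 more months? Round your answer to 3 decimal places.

0.354

Time to first failure ~ Exp(Σλ) with Σλ = 0.05379.
By memorylessness, P(T > 14.2+19.3 | T > 14.2) = P(T > 19.3) = e^(−0.05379·19.3) ≈ 0.354.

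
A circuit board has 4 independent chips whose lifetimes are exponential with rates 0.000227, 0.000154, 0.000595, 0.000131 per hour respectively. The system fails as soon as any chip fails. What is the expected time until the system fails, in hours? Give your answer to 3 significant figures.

The time to first failure is exponential with rate Σλ = 0.000227 + 0.000154 + 0.000595 + 0.000131 = 0.001107.
E[min] = 1/Σλ = 1/0.001107 = 903.342 hours.

903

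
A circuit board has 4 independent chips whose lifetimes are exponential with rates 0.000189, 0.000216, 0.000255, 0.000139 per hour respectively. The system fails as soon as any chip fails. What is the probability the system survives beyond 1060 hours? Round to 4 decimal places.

The time to first failure is exponential with rate Σλ = 0.000189 + 0.000216 + 0.000255 + 0.000139 = 0.000799.
P(min > 1060) = e^(−0.000799·1060) = e^(−0.84694) ≈ 0.4287.

0.4287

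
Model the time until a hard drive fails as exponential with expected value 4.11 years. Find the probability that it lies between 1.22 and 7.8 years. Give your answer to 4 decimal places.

The rate is λ = 1/4.11 = 0.243309 per year.
P(1.22 < X < 7.8) = e^(−λ·1.22) − e^(−λ·7.8) = 0.74317 − 0.14990 ≈ 0.5933.

0.5933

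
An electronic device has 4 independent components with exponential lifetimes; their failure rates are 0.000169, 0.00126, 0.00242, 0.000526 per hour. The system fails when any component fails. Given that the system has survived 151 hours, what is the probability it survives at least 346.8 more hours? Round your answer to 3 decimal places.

0.219

Time to first failure ~ Exp(Σλ) with Σλ = 0.004375.
By memorylessness, P(T > 151+346.8 | T > 151) = P(T > 346.8) = e^(−0.004375·346.8) ≈ 0.219.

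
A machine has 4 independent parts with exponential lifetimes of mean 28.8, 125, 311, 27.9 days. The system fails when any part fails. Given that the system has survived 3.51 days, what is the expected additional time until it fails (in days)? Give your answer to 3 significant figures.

12.2

First-failure rate Σλ = 1/28.8 + 1/125 + 1/311 + 1/27.9 = 0.08178.
By memorylessness the expected residual is 1/Σλ = 12.2279 days, regardless of the 3.51 already elapsed.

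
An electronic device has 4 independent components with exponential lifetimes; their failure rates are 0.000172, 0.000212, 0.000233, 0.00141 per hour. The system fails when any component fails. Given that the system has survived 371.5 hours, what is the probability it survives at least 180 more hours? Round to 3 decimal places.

0.694

Time to first failure ~ Exp(Σλ) with Σλ = 0.002027.
By memorylessness, P(T > 371.5+180 | T > 371.5) = P(T > 180) = e^(−0.002027·180) ≈ 0.694.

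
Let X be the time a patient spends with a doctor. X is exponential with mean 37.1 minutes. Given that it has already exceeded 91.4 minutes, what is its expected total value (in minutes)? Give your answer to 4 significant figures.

The rate is λ = 1/37.1 = 0.0269542 per minute.
By memorylessness, E[X | X > 91.4] = 91.4 + 1/λ = 91.4 + 37.1 = 128.5 minutes.

128.5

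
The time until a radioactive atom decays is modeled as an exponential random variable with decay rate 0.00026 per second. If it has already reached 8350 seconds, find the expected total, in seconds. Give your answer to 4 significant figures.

By memorylessness, E[X | X > 8350] = 8350 + 1/λ = 8350 + 3846.15 = 12196.2 seconds.

12200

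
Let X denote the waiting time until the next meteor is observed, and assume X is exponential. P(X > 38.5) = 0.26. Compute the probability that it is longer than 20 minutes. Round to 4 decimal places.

e^(−λ·38.5) = 0.26 ⇒ λ = −ln(0.26)/38.5 = 0.0349889.
P(X > 20) = e^(−0.0349889·20) = e^(−0.69978) ≈ 0.4967.

0.4967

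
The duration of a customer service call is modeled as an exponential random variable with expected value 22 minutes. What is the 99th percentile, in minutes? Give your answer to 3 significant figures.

The rate is λ = 1/22 = 0.0454545 per minute.
Set 1 − e^(−λt) = 0.99, so t = −ln(0.01)/λ = 4.6052/0.0454545 ≈ 101.314 minutes.

101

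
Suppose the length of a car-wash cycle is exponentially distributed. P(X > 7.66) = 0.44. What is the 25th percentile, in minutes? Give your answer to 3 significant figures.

2.68

e^(−λ·7.66) = 0.44 ⇒ λ = −ln(0.44)/7.66 = 0.107178.
25th percentile: 1 − e^(−λt) = 0.25, t = −ln(0.75)/λ = 2.68416 minutes.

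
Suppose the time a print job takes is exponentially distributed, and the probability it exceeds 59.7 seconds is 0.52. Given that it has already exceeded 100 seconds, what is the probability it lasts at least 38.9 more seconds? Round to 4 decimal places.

0.6531

From e^(−λ·59.7) = 0.52, λ = −ln(0.52)/59.7 = 0.0109535.
Memoryless: P(X > 100+38.9 | X > 100) = P(X > 38.9) = e^(−0.0109535·38.9) ≈ 0.6531.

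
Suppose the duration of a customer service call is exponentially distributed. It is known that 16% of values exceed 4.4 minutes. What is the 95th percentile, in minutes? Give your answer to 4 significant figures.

e^(−λ·4.4) = 0.16 ⇒ λ = −ln(0.16)/4.4 = 0.416496.
95th percentile: 1 − e^(−λt) = 0.95, t = −ln(0.05)/λ = 7.19271 minutes.

7.193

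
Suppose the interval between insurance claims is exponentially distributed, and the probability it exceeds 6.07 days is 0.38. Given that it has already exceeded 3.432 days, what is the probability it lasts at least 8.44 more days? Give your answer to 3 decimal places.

0.260

From e^(−λ·6.07) = 0.38, λ = −ln(0.38)/6.07 = 0.159404.
Memoryless: P(X > 3.432+8.44 | X > 3.432) = P(X > 8.44) = e^(−0.159404·8.44) ≈ 0.260.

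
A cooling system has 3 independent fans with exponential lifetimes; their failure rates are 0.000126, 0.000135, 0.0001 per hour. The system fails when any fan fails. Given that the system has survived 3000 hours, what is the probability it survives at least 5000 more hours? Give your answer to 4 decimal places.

Time to first failure ~ Exp(Σλ) with Σλ = 0.000361.
By memorylessness, P(T > 3000+5000 | T > 3000) = P(T > 5000) = e^(−0.000361·5000) ≈ 0.1645.

0.1645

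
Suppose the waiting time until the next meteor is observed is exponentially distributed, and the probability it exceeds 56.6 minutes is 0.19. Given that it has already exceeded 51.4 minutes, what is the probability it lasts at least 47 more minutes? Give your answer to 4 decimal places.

From e^(−λ·56.6) = 0.19, λ = −ln(0.19)/56.6 = 0.0293415.
Memoryless: P(X > 51.4+47 | X > 51.4) = P(X > 47) = e^(−0.0293415·47) ≈ 0.2518.

0.2518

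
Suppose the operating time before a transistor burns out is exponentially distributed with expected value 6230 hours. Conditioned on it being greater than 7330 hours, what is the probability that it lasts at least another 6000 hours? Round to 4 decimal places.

0.3817

The rate is λ = 1/6230 = 0.000160514 per hour.
By the memoryless property, P(X > 7330+6000 | X > 7330) = P(X > 6000).
P(X > 6000) = e^(−0.96308) ≈ 0.3817.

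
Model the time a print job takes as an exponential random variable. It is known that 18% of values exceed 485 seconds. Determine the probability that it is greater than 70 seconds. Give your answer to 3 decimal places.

0.781

e^(−λ·485) = 0.18 ⇒ λ = −ln(0.18)/485 = 0.00353567.
P(X > 70) = e^(−0.00353567·70) = e^(−0.2475) ≈ 0.781.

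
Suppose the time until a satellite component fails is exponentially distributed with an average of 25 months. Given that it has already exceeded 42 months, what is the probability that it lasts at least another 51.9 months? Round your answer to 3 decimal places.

The rate is λ = 1/25 = 0.04 per month.
The exponential is memoryless, so the remaining time is again Exp(λ): the condition X > 42 is irrelevant.
P(X > 51.9) = e^(−2.076) ≈ 0.125.

0.125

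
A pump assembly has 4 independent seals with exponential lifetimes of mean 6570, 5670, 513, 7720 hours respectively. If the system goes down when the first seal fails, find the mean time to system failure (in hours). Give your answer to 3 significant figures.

415

The first failure time is exponential with rate Σλ_i = 1/6570 + 1/5670 + 1/513 + 1/7720 = 0.00240743 per hour.
E[min] = 1/Σλ = 1/0.00240743 = 415.382 hours.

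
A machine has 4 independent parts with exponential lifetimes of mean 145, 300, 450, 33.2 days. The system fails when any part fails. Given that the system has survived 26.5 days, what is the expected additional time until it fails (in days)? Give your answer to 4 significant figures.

23.49

First-failure rate Σλ = 1/145 + 1/300 + 1/450 + 1/33.2 = 0.0425726.
By memorylessness the expected residual is 1/Σλ = 23.4893 days, regardless of the 26.5 already elapsed.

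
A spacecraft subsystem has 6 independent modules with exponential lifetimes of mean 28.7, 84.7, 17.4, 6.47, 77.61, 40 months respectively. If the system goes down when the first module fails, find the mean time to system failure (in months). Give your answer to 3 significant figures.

The first failure time is exponential with rate Σλ_i = 1/28.7 + 1/84.7 + 1/17.4 + 1/6.47 + 1/77.61 + 1/40 = 0.296565 per month.
E[min] = 1/Σλ = 1/0.296565 = 3.37194 months.

3.37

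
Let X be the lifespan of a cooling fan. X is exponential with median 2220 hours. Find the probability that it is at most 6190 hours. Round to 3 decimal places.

0.855

For an exponential, median = ln(2)/λ, so λ = ln 2 / 2220 = 0.000312228 per hour.
P(X ≤ 6190) = 1 − e^(−λ·6190) = 1 − e^(−1.9327) ≈ 0.855.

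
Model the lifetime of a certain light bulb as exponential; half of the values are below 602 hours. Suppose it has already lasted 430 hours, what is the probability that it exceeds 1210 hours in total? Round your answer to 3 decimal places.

0.407

For an exponential, median = ln(2)/λ, so λ = ln 2 / 602 = 0.00115141 per hour.
P(X > s+t | X > s) = e^(−λ(s+t))/e^(−λs) = e^(−λt), independent of s = 430.
P(X > 780) = e^(−0.8981) ≈ 0.407.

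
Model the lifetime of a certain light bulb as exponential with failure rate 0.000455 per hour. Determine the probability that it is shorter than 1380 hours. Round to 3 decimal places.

0.466

P(X ≤ 1380) = 1 − e^(−λ·1380) = 1 − e^(−0.6279) ≈ 0.466.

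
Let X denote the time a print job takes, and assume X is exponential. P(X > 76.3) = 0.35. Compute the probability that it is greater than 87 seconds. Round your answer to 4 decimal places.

e^(−λ·76.3) = 0.35 ⇒ λ = −ln(0.35)/76.3 = 0.0137591.
P(X > 87) = e^(−0.0137591·87) = e^(−1.197) ≈ 0.3021.

0.3021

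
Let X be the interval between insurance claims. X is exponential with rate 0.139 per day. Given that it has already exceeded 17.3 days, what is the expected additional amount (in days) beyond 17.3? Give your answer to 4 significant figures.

7.194

By memorylessness, the remaining amount past any threshold is again Exp(λ) with mean 1/λ = 7.19424 days.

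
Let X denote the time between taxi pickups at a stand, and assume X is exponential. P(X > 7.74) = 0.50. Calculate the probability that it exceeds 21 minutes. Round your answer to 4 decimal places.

e^(−λ·7.74) = 0.50 ⇒ λ = −ln(0.50)/7.74 = 0.0895539.
P(X > 21) = e^(−0.0895539·21) = e^(−1.8806) ≈ 0.1525.

0.1525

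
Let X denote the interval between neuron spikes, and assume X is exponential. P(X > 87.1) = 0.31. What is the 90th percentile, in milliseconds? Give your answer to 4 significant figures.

171.2

e^(−λ·87.1) = 0.31 ⇒ λ = −ln(0.31)/87.1 = 0.0134464.
90th percentile: 1 − e^(−λt) = 0.9, t = −ln(0.1)/λ = 171.242 milliseconds.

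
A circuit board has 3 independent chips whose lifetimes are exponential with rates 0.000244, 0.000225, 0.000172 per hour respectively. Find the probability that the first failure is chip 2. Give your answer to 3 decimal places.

The time to first failure is exponential with rate Σλ = 0.000244 + 0.000225 + 0.000172 = 0.000641.
P(chip 2 first) = λ_2/Σλ = 0.000225/0.000641 ≈ 0.351.

0.351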